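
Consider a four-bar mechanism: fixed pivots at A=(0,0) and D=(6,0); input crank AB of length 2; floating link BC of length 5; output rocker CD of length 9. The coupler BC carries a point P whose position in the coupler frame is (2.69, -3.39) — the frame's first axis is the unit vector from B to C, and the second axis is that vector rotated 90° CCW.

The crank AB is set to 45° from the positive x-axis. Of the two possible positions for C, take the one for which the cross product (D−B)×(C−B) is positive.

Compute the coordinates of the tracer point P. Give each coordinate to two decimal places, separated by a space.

A=(0,0), D=(6.00,0)
B = A + 2.00·(cos45°, sin45°) = (1.4142, 1.4142)
|BD| = 4.7989
circle(B,5.00) ∩ circle(D,9.00): a=-3.4352, h=3.6331
  candidates: C₊=(-0.7978,5.8983) cross=17.435; C₋=(-2.9391,-1.0452) cross=-17.435
  mode + wants cross > 0 → take C=(-0.7978,5.8983) (cross=17.435)
ex = (C−B)/|BC| = (-0.4424,0.8968); ey = (-0.8968,-0.4424)
P = B + 2.69·ex + -3.39·ey = (3.2644,5.3264)

3.26 5.33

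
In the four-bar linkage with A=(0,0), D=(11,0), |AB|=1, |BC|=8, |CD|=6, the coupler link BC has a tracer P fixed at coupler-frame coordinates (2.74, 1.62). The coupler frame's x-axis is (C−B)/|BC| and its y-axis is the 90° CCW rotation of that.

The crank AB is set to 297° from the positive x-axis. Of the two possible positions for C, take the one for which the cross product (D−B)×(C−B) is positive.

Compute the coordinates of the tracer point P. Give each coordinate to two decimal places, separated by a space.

A=(0,0), D=(11.00,0)
B = A + 1.00·(cos297°, sin297°) = (0.4540, -0.8910)
|BD| = 10.5836
circle(B,8.00) ∩ circle(D,6.00): a=6.6146, h=4.4997
  candidates: C₊=(6.6663,4.1496) cross=47.623; C₋=(7.4239,-4.8178) cross=-47.623
  mode + wants cross > 0 → take C=(6.6663,4.1496) (cross=47.623)
ex = (C−B)/|BC| = (0.7765,0.6301); ey = (-0.6301,0.7765)
P = B + 2.74·ex + 1.62·ey = (1.5610,2.0934)

1.56 2.09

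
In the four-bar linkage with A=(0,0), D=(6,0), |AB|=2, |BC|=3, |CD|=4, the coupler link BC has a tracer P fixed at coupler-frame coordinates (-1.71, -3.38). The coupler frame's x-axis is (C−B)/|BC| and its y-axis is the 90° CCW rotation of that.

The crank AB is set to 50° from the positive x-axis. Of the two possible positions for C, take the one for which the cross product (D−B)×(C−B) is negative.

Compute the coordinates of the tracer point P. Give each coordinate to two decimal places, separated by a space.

-2.46 2.10

A=(0,0), D=(6.00,0)
B = A + 2.00·(cos50°, sin50°) = (1.2856, 1.5321)
|BD| = 4.9571
circle(B,3.00) ∩ circle(D,4.00): a=1.7725, h=2.4204
  candidates: C₊=(3.7194,3.2861) cross=11.998; C₋=(2.2232,-1.3176) cross=-11.998
  mode - wants cross < 0 → take C=(2.2232,-1.3176) (cross=-11.998)
ex = (C−B)/|BC| = (0.3126,-0.9499); ey = (0.9499,0.3126)
P = B + -1.71·ex + -3.38·ey = (-2.4596,2.1000)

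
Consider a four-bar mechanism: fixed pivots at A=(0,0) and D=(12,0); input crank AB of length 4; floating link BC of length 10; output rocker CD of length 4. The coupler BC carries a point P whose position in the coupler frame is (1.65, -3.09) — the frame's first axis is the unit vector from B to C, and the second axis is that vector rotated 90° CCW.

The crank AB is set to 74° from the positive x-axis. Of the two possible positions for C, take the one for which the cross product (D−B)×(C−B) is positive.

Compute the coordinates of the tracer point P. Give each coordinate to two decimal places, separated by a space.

A=(0,0), D=(12.00,0)
B = A + 4.00·(cos74°, sin74°) = (1.1025, 3.8450)
|BD| = 11.5559
circle(B,10.00) ∩ circle(D,4.00): a=9.4125, h=3.3772
  candidates: C₊=(11.1024,3.8980) cross=39.027; C₋=(8.8550,-2.4716) cross=-39.027
  mode + wants cross > 0 → take C=(11.1024,3.8980) (cross=39.027)
ex = (C−B)/|BC| = (1.0000,0.0053); ey = (-0.0053,1.0000)
P = B + 1.65·ex + -3.09·ey = (2.7689,0.7638)

2.77 0.76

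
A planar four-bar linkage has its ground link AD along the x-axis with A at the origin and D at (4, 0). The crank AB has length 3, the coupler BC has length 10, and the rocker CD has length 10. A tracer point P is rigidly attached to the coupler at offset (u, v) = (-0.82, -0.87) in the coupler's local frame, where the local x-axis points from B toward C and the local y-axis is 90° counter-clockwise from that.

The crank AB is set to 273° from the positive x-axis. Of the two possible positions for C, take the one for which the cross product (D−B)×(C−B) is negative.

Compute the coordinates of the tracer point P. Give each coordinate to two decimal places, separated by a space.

A=(0,0), D=(4.00,0)
B = A + 3.00·(cos273°, sin273°) = (0.1570, -2.9959)
|BD| = 4.8728
circle(B,10.00) ∩ circle(D,10.00): a=2.4364, h=9.6987
  candidates: C₊=(-3.8844,6.1511) cross=47.259; C₋=(8.0415,-9.1469) cross=-47.259
  mode - wants cross < 0 → take C=(8.0415,-9.1469) (cross=-47.259)
ex = (C−B)/|BC| = (0.7884,-0.6151); ey = (0.6151,0.7884)
P = B + -0.82·ex + -0.87·ey = (-1.0247,-3.1774)

-1.02 -3.18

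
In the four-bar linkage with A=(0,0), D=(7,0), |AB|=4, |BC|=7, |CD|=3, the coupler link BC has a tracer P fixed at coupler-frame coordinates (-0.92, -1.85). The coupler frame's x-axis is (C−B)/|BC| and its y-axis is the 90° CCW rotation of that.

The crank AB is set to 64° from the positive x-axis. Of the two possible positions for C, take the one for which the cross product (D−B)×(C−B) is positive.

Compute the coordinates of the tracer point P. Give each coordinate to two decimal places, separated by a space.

0.55 1.91

A=(0,0), D=(7.00,0)
B = A + 4.00·(cos64°, sin64°) = (1.7535, 3.5952)
|BD| = 6.3601
circle(B,7.00) ∩ circle(D,3.00): a=6.3247, h=2.9998
  candidates: C₊=(8.6664,2.4946) cross=19.079; C₋=(5.2751,-2.4545) cross=-19.079
  mode + wants cross > 0 → take C=(8.6664,2.4946) (cross=19.079)
ex = (C−B)/|BC| = (0.9876,-0.1572); ey = (0.1572,0.9876)
P = B + -0.92·ex + -1.85·ey = (0.5541,1.9128)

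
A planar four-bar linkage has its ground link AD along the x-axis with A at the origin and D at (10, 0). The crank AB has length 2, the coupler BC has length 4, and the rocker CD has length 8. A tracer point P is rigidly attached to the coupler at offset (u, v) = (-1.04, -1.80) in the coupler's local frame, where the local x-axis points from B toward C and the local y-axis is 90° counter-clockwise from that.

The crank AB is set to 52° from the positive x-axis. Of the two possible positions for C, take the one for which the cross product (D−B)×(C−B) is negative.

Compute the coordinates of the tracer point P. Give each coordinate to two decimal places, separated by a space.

-0.78 2.08

A=(0,0), D=(10.00,0)
B = A + 2.00·(cos52°, sin52°) = (1.2313, 1.5760)
|BD| = 8.9092
circle(B,4.00) ∩ circle(D,8.00): a=1.7607, h=3.5916
  candidates: C₊=(3.5996,4.7995) cross=31.998; C₋=(2.3289,-2.2704) cross=-31.998
  mode - wants cross < 0 → take C=(2.3289,-2.2704) (cross=-31.998)
ex = (C−B)/|BC| = (0.2744,-0.9616); ey = (0.9616,0.2744)
P = B + -1.04·ex + -1.80·ey = (-0.7850,2.0822)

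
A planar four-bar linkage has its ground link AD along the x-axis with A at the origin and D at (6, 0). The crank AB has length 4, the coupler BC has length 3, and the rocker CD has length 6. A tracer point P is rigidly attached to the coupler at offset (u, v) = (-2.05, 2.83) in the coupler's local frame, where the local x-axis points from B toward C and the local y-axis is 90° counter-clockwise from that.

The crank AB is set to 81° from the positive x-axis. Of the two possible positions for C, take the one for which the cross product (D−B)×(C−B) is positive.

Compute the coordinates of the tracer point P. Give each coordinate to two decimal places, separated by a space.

-2.51 5.50

A=(0,0), D=(6.00,0)
B = A + 4.00·(cos81°, sin81°) = (0.6257, 3.9508)
|BD| = 6.6702
circle(B,3.00) ∩ circle(D,6.00): a=1.3111, h=2.6983
  candidates: C₊=(3.2804,5.3482) cross=17.998; C₋=(0.0839,1.0001) cross=-17.998
  mode + wants cross > 0 → take C=(3.2804,5.3482) (cross=17.998)
ex = (C−B)/|BC| = (0.8849,0.4658); ey = (-0.4658,0.8849)
P = B + -2.05·ex + 2.83·ey = (-2.5065,5.5000)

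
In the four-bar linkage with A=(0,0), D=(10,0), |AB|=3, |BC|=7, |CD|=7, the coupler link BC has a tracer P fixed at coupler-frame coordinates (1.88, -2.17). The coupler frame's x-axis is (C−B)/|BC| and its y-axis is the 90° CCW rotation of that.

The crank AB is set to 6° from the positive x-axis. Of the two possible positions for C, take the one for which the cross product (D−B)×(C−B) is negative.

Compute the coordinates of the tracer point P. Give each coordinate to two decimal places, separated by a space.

A=(0,0), D=(10.00,0)
B = A + 3.00·(cos6°, sin6°) = (2.9836, 0.3136)
|BD| = 7.0234
circle(B,7.00) ∩ circle(D,7.00): a=3.5117, h=6.0554
  candidates: C₊=(6.7621,6.2062) cross=42.530; C₋=(6.2214,-5.8926) cross=-42.530
  mode - wants cross < 0 → take C=(6.2214,-5.8926) (cross=-42.530)
ex = (C−B)/|BC| = (0.4626,-0.8866); ey = (0.8866,0.4626)
P = B + 1.88·ex + -2.17·ey = (1.9293,-2.3569)

1.93 -2.36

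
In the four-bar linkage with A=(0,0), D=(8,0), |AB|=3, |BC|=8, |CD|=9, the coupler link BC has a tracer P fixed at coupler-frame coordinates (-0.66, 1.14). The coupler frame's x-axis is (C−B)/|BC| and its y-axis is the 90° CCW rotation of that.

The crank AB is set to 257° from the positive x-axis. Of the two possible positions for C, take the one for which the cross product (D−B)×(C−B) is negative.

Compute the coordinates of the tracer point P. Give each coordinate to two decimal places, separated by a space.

A=(0,0), D=(8.00,0)
B = A + 3.00·(cos257°, sin257°) = (-0.6749, -2.9231)
|BD| = 9.1541
circle(B,8.00) ∩ circle(D,9.00): a=3.6485, h=7.1196
  candidates: C₊=(0.5092,4.9888) cross=65.173; C₋=(5.0561,-8.5049) cross=-65.173
  mode - wants cross < 0 → take C=(5.0561,-8.5049) (cross=-65.173)
ex = (C−B)/|BC| = (0.7164,-0.6977); ey = (0.6977,0.7164)
P = B + -0.66·ex + 1.14·ey = (-0.3523,-1.6460)

-0.35 -1.65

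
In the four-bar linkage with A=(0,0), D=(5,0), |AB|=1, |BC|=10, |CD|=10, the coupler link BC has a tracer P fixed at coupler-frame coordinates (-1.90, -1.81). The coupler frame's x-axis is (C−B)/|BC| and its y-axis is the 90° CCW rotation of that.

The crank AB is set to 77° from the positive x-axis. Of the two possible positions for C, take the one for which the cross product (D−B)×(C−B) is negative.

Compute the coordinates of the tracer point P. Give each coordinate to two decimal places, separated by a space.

-1.67 2.79

A=(0,0), D=(5.00,0)
B = A + 1.00·(cos77°, sin77°) = (0.2250, 0.9744)
|BD| = 4.8734
circle(B,10.00) ∩ circle(D,10.00): a=2.4367, h=9.6986
  candidates: C₊=(4.5516,9.9899) cross=47.266; C₋=(0.6734,-9.0156) cross=-47.266
  mode - wants cross < 0 → take C=(0.6734,-9.0156) (cross=-47.266)
ex = (C−B)/|BC| = (0.0448,-0.9990); ey = (0.9990,0.0448)
P = B + -1.90·ex + -1.81·ey = (-1.6684,2.7913)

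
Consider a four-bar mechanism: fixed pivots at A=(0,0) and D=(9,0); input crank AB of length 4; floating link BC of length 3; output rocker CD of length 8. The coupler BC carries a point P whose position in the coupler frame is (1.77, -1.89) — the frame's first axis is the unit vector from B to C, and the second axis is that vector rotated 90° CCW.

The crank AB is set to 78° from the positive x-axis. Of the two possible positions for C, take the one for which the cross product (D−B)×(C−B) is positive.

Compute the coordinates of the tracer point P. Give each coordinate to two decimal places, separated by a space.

3.36 3.36

A=(0,0), D=(9.00,0)
B = A + 4.00·(cos78°, sin78°) = (0.8316, 3.9126)
|BD| = 9.0571
circle(B,3.00) ∩ circle(D,8.00): a=1.4922, h=2.6025
  candidates: C₊=(3.3017,5.6151) cross=23.571; C₋=(1.0532,0.9208) cross=-23.571
  mode + wants cross > 0 → take C=(3.3017,5.6151) (cross=23.571)
ex = (C−B)/|BC| = (0.8234,0.5675); ey = (-0.5675,0.8234)
P = B + 1.77·ex + -1.89·ey = (3.3616,3.3609)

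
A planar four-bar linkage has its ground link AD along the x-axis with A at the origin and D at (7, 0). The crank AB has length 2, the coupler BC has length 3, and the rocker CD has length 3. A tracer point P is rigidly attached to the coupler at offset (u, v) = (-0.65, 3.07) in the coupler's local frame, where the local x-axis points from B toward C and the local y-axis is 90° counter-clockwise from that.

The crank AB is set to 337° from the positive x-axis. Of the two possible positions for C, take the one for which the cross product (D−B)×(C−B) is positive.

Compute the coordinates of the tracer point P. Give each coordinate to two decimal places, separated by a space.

-0.57 1.23

A=(0,0), D=(7.00,0)
B = A + 2.00·(cos337°, sin337°) = (1.8410, -0.7815)
|BD| = 5.2178
circle(B,3.00) ∩ circle(D,3.00): a=2.6089, h=1.4811
  candidates: C₊=(4.1987,1.0736) cross=7.728; C₋=(4.6423,-1.8551) cross=-7.728
  mode + wants cross > 0 → take C=(4.1987,1.0736) (cross=7.728)
ex = (C−B)/|BC| = (0.7859,0.6184); ey = (-0.6184,0.7859)
P = B + -0.65·ex + 3.07·ey = (-0.5682,1.2293)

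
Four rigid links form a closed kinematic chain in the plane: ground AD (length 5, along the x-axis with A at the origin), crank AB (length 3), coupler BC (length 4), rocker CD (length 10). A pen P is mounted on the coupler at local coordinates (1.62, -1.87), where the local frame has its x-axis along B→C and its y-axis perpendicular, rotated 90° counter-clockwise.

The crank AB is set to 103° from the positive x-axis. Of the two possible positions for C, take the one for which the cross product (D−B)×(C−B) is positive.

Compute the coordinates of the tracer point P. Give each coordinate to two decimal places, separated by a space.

0.11 5.27

A=(0,0), D=(5.00,0)
B = A + 3.00·(cos103°, sin103°) = (-0.6749, 2.9231)
|BD| = 6.3835
circle(B,4.00) ∩ circle(D,10.00): a=-3.3878, h=2.1267
  candidates: C₊=(-2.7127,6.3651) cross=13.576; C₋=(-4.6604,2.5838) cross=-13.576
  mode + wants cross > 0 → take C=(-2.7127,6.3651) (cross=13.576)
ex = (C−B)/|BC| = (-0.5095,0.8605); ey = (-0.8605,-0.5095)
P = B + 1.62·ex + -1.87·ey = (0.1089,5.2698)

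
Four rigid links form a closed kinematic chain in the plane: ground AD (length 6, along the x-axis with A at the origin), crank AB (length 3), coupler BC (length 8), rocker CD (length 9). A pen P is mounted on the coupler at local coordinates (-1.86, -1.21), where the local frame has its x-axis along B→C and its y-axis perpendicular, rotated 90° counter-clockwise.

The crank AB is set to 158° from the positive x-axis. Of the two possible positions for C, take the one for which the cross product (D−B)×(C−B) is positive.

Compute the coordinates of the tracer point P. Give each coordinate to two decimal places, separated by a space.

-2.78 -1.10

A=(0,0), D=(6.00,0)
B = A + 3.00·(cos158°, sin158°) = (-2.7816, 1.1238)
|BD| = 8.8532
circle(B,8.00) ∩ circle(D,9.00): a=3.4665, h=7.2100
  candidates: C₊=(1.5721,7.8354) cross=63.831; C₋=(-0.2583,-6.4678) cross=-63.831
  mode + wants cross > 0 → take C=(1.5721,7.8354) (cross=63.831)
ex = (C−B)/|BC| = (0.5442,0.8390); ey = (-0.8390,0.5442)
P = B + -1.86·ex + -1.21·ey = (-2.7786,-1.0951)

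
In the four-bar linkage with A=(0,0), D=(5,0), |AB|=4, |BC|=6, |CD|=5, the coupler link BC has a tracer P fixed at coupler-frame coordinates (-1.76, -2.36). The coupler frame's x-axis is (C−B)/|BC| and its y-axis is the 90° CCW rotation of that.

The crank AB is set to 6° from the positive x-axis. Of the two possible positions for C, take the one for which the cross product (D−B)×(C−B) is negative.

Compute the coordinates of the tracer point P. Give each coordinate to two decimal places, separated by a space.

1.06 -0.01

A=(0,0), D=(5.00,0)
B = A + 4.00·(cos6°, sin6°) = (3.9781, 0.4181)
|BD| = 1.1041
circle(B,6.00) ∩ circle(D,5.00): a=5.5333, h=2.3200
  candidates: C₊=(9.9779,0.4700) cross=2.562; C₋=(8.2208,-3.8244) cross=-2.562
  mode - wants cross < 0 → take C=(8.2208,-3.8244) (cross=-2.562)
ex = (C−B)/|BC| = (0.7071,-0.7071); ey = (0.7071,0.7071)
P = B + -1.76·ex + -2.36·ey = (1.0648,-0.0062)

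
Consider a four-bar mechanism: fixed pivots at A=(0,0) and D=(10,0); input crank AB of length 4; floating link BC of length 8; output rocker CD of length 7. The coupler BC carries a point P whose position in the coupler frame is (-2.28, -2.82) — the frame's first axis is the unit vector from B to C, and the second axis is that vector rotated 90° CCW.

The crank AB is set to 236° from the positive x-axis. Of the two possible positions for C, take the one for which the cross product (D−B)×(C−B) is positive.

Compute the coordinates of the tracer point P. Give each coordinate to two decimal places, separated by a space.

-1.85 -6.92

A=(0,0), D=(10.00,0)
B = A + 4.00·(cos236°, sin236°) = (-2.2368, -3.3162)
|BD| = 12.6781
circle(B,8.00) ∩ circle(D,7.00): a=6.9306, h=3.9958
  candidates: C₊=(3.4074,2.3533) cross=50.659; C₋=(5.4977,-5.3600) cross=-50.659
  mode + wants cross > 0 → take C=(3.4074,2.3533) (cross=50.659)
ex = (C−B)/|BC| = (0.7055,0.7087); ey = (-0.7087,0.7055)
P = B + -2.28·ex + -2.82·ey = (-1.8469,-6.9215)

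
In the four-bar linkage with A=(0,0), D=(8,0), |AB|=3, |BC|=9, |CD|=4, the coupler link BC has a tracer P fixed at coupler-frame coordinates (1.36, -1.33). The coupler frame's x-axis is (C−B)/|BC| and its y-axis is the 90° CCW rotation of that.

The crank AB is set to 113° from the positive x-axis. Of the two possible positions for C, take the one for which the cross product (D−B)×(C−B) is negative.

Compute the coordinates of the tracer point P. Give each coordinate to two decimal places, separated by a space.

A=(0,0), D=(8.00,0)
B = A + 3.00·(cos113°, sin113°) = (-1.1722, 2.7615)
|BD| = 9.5789
circle(B,9.00) ∩ circle(D,4.00): a=8.1823, h=3.7483
  candidates: C₊=(7.7433,3.9918) cross=35.904; C₋=(5.5821,-3.1865) cross=-35.904
  mode - wants cross < 0 → take C=(5.5821,-3.1865) (cross=-35.904)
ex = (C−B)/|BC| = (0.7505,-0.6609); ey = (0.6609,0.7505)
P = B + 1.36·ex + -1.33·ey = (-1.0305,0.8646)

-1.03 0.86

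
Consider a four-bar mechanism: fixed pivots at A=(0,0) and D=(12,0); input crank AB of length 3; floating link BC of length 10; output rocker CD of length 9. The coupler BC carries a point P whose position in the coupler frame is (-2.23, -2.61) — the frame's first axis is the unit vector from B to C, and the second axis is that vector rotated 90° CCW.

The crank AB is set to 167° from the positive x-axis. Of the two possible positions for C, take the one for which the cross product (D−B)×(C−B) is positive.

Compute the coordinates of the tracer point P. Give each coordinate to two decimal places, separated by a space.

-3.36 -2.73

A=(0,0), D=(12.00,0)
B = A + 3.00·(cos167°, sin167°) = (-2.9231, 0.6749)
|BD| = 14.9384
circle(B,10.00) ∩ circle(D,9.00): a=8.1051, h=5.8572
  candidates: C₊=(5.4383,6.1599) cross=87.497; C₋=(4.9091,-5.5425) cross=-87.497
  mode + wants cross > 0 → take C=(5.4383,6.1599) (cross=87.497)
ex = (C−B)/|BC| = (0.8361,0.5485); ey = (-0.5485,0.8361)
P = B + -2.23·ex + -2.61·ey = (-3.3561,-2.7307)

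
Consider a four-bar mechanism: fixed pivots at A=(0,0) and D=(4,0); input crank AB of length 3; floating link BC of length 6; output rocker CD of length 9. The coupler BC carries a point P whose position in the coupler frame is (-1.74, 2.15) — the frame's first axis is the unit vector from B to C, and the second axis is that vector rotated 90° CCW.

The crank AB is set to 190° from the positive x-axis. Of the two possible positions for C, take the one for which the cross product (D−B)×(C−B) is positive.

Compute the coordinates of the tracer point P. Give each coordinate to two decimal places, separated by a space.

A=(0,0), D=(4.00,0)
B = A + 3.00·(cos190°, sin190°) = (-2.9544, -0.5209)
|BD| = 6.9739
circle(B,6.00) ∩ circle(D,9.00): a=0.2606, h=5.9943
  candidates: C₊=(-3.1423,5.4761) cross=41.804; C₋=(-2.2467,-6.4791) cross=-41.804
  mode + wants cross > 0 → take C=(-3.1423,5.4761) (cross=41.804)
ex = (C−B)/|BC| = (-0.0313,0.9995); ey = (-0.9995,-0.0313)
P = B + -1.74·ex + 2.15·ey = (-5.0489,-2.3274)

-5.05 -2.33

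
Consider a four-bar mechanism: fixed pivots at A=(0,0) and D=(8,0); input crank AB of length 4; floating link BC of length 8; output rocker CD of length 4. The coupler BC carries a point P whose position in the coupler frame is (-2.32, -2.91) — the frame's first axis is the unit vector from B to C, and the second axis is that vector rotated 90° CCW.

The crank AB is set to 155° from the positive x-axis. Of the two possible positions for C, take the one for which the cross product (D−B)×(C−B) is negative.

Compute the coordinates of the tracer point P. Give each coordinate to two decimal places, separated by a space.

-6.68 -0.44

A=(0,0), D=(8.00,0)
B = A + 4.00·(cos155°, sin155°) = (-3.6252, 1.6905)
|BD| = 11.7475
circle(B,8.00) ∩ circle(D,4.00): a=7.9167, h=1.1512
  candidates: C₊=(4.3748,1.6905) cross=13.524; C₋=(4.0435,-0.5880) cross=-13.524
  mode - wants cross < 0 → take C=(4.0435,-0.5880) (cross=-13.524)
ex = (C−B)/|BC| = (0.9586,-0.2848); ey = (0.2848,0.9586)
P = B + -2.32·ex + -2.91·ey = (-6.6779,-0.4383)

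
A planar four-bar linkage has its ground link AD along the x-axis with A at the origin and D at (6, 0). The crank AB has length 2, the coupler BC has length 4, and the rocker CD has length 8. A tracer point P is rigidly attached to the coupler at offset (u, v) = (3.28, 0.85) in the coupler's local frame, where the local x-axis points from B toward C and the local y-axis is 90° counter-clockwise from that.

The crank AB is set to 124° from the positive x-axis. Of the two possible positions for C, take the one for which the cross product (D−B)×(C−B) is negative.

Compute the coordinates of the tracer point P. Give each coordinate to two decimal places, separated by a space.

A=(0,0), D=(6.00,0)
B = A + 2.00·(cos124°, sin124°) = (-1.1184, 1.6581)
|BD| = 7.3089
circle(B,4.00) ∩ circle(D,8.00): a=0.3708, h=3.9828
  candidates: C₊=(0.1463,5.4529) cross=29.110; C₋=(-1.6607,-2.3050) cross=-29.110
  mode - wants cross < 0 → take C=(-1.6607,-2.3050) (cross=-29.110)
ex = (C−B)/|BC| = (-0.1356,-0.9908); ey = (0.9908,-0.1356)
P = B + 3.28·ex + 0.85·ey = (-0.7210,-1.7069)

-0.72 -1.71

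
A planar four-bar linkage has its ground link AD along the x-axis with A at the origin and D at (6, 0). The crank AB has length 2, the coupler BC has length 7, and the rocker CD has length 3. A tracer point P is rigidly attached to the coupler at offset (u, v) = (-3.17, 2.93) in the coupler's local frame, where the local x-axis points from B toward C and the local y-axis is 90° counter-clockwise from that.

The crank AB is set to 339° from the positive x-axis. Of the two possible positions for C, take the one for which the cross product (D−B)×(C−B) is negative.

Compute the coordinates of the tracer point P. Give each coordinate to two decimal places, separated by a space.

-1.23 2.29

A=(0,0), D=(6.00,0)
B = A + 2.00·(cos339°, sin339°) = (1.8672, -0.7167)
|BD| = 4.1945
circle(B,7.00) ∩ circle(D,3.00): a=6.8654, h=1.3662
  candidates: C₊=(8.3981,1.8025) cross=5.731; C₋=(8.8650,-0.8897) cross=-5.731
  mode - wants cross < 0 → take C=(8.8650,-0.8897) (cross=-5.731)
ex = (C−B)/|BC| = (0.9997,-0.0247); ey = (0.0247,0.9997)
P = B + -3.17·ex + 2.93·ey = (-1.2295,2.2907)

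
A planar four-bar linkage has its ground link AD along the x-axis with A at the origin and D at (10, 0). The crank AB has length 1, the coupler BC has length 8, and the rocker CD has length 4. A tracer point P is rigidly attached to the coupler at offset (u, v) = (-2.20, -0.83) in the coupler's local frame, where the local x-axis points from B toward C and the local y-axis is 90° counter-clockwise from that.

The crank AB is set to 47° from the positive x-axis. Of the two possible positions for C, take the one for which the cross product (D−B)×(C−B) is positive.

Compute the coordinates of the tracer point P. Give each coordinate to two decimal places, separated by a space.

-1.08 -0.82

A=(0,0), D=(10.00,0)
B = A + 1.00·(cos47°, sin47°) = (0.6820, 0.7314)
|BD| = 9.3467
circle(B,8.00) ∩ circle(D,4.00): a=7.2411, h=3.4010
  candidates: C₊=(8.1670,3.5553) cross=31.788; C₋=(7.6348,-3.2258) cross=-31.788
  mode + wants cross > 0 → take C=(8.1670,3.5553) (cross=31.788)
ex = (C−B)/|BC| = (0.9356,0.3530); ey = (-0.3530,0.9356)
P = B + -2.20·ex + -0.83·ey = (-1.0834,-0.8218)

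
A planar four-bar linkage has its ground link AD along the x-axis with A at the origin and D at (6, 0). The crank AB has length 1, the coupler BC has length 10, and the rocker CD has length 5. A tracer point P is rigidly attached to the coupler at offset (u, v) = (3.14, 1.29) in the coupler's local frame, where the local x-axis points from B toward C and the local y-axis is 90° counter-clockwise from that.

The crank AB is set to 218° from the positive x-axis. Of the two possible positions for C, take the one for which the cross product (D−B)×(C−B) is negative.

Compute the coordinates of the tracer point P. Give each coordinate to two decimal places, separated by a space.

2.61 -0.59

A=(0,0), D=(6.00,0)
B = A + 1.00·(cos218°, sin218°) = (-0.7880, -0.6157)
|BD| = 6.8159
circle(B,10.00) ∩ circle(D,5.00): a=8.9098, h=4.5404
  candidates: C₊=(7.6752,4.7110) cross=30.947; C₋=(8.4955,-4.3327) cross=-30.947
  mode - wants cross < 0 → take C=(8.4955,-4.3327) (cross=-30.947)
ex = (C−B)/|BC| = (0.9284,-0.3717); ey = (0.3717,0.9284)
P = B + 3.14·ex + 1.29·ey = (2.6065,-0.5852)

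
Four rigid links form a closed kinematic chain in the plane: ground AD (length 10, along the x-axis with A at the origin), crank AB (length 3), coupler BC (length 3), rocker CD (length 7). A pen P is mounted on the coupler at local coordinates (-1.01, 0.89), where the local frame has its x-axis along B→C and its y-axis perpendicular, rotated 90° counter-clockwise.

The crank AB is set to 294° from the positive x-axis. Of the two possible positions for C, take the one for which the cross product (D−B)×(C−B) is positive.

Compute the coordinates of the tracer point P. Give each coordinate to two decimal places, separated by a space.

-0.10 -3.02

A=(0,0), D=(10.00,0)
B = A + 3.00·(cos294°, sin294°) = (1.2202, -2.7406)
|BD| = 9.1976
circle(B,3.00) ∩ circle(D,7.00): a=2.4243, h=1.7671
  candidates: C₊=(3.0078,-0.3314) cross=16.253; C₋=(4.0610,-3.7051) cross=-16.253
  mode + wants cross > 0 → take C=(3.0078,-0.3314) (cross=16.253)
ex = (C−B)/|BC| = (0.5959,0.8031); ey = (-0.8031,0.5959)
P = B + -1.01·ex + 0.89·ey = (-0.0964,-3.0214)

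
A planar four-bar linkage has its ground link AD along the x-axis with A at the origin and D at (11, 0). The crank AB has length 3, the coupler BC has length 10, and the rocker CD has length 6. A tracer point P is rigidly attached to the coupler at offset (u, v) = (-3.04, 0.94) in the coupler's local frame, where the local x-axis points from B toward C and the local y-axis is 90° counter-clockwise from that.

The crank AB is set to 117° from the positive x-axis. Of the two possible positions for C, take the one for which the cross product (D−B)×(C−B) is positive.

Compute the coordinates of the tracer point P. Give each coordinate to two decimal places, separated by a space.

-4.54 2.77

A=(0,0), D=(11.00,0)
B = A + 3.00·(cos117°, sin117°) = (-1.3620, 2.6730)
|BD| = 12.6477
circle(B,10.00) ∩ circle(D,6.00): a=8.8539, h=4.6484
  candidates: C₊=(8.2744,5.3452) cross=58.791; C₋=(6.3096,-3.7416) cross=-58.791
  mode + wants cross > 0 → take C=(8.2744,5.3452) (cross=58.791)
ex = (C−B)/|BC| = (0.9636,0.2672); ey = (-0.2672,0.9636)
P = B + -3.04·ex + 0.94·ey = (-4.5426,2.7665)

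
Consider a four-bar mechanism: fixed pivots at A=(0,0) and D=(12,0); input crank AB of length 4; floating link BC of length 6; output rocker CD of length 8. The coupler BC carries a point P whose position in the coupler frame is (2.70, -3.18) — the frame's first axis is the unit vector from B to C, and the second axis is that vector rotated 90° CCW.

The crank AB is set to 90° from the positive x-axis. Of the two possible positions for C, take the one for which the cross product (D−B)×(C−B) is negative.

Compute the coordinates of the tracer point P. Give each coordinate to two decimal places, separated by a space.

A=(0,0), D=(12.00,0)
B = A + 4.00·(cos90°, sin90°) = (0.0000, 4.0000)
|BD| = 12.6491
circle(B,6.00) ∩ circle(D,8.00): a=5.2178, h=2.9623
  candidates: C₊=(5.8867,5.1602) cross=37.470; C₋=(4.0133,-0.4602) cross=-37.470
  mode - wants cross < 0 → take C=(4.0133,-0.4602) (cross=-37.470)
ex = (C−B)/|BC| = (0.6689,-0.7434); ey = (0.7434,0.6689)
P = B + 2.70·ex + -3.18·ey = (-0.5580,-0.1341)

-0.56 -0.13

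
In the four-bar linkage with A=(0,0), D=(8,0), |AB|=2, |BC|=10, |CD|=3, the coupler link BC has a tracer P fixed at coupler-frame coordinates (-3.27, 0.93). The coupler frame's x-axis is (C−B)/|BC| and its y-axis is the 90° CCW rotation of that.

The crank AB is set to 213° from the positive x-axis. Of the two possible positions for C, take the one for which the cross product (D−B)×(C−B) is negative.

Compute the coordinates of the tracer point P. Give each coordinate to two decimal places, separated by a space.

A=(0,0), D=(8.00,0)
B = A + 2.00·(cos213°, sin213°) = (-1.6773, -1.0893)
|BD| = 9.7385
circle(B,10.00) ∩ circle(D,3.00): a=9.5414, h=2.9935
  candidates: C₊=(7.4694,2.9527) cross=29.152; C₋=(8.1390,-2.9968) cross=-29.152
  mode - wants cross < 0 → take C=(8.1390,-2.9968) (cross=-29.152)
ex = (C−B)/|BC| = (0.9816,-0.1907); ey = (0.1907,0.9816)
P = B + -3.27·ex + 0.93·ey = (-4.7099,0.4474)

-4.71 0.45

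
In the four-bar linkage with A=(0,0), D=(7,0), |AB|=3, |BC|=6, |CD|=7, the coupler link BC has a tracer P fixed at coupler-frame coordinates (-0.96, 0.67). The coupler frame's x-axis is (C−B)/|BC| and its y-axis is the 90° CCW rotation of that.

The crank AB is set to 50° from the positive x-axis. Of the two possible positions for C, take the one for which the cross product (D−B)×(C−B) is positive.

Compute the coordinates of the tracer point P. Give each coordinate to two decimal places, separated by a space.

0.80 1.99

A=(0,0), D=(7.00,0)
B = A + 3.00·(cos50°, sin50°) = (1.9284, 2.2981)
|BD| = 5.5680
circle(B,6.00) ∩ circle(D,7.00): a=1.6166, h=5.7781
  candidates: C₊=(5.7857,6.8939) cross=32.173; C₋=(1.0160,-3.6321) cross=-32.173
  mode + wants cross > 0 → take C=(5.7857,6.8939) (cross=32.173)
ex = (C−B)/|BC| = (0.6429,0.7660); ey = (-0.7660,0.6429)
P = B + -0.96·ex + 0.67·ey = (0.7980,1.9936)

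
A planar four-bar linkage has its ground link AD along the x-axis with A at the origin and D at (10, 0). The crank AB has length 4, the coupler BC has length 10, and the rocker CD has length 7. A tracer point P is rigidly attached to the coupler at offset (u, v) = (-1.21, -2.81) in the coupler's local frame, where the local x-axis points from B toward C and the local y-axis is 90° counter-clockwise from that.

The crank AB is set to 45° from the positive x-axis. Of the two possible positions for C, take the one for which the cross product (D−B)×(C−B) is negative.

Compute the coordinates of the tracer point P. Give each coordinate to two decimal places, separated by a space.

-0.23 2.78

A=(0,0), D=(10.00,0)
B = A + 4.00·(cos45°, sin45°) = (2.8284, 2.8284)
|BD| = 7.7092
circle(B,10.00) ∩ circle(D,7.00): a=7.1623, h=6.9786
  candidates: C₊=(12.0517,6.6926) cross=53.799; C₋=(6.9309,-6.2913) cross=-53.799
  mode - wants cross < 0 → take C=(6.9309,-6.2913) (cross=-53.799)
ex = (C−B)/|BC| = (0.4102,-0.9120); ey = (0.9120,0.4102)
P = B + -1.21·ex + -2.81·ey = (-0.2306,2.7791)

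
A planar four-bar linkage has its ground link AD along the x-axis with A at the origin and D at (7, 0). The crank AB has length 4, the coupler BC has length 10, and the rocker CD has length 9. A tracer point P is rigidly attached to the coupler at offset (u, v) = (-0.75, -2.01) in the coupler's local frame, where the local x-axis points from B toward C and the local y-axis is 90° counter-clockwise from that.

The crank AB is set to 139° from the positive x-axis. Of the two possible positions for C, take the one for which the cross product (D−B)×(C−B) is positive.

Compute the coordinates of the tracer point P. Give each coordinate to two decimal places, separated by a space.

-2.38 0.58

A=(0,0), D=(7.00,0)
B = A + 4.00·(cos139°, sin139°) = (-3.0188, 2.6242)
|BD| = 10.3568
circle(B,10.00) ∩ circle(D,9.00): a=6.0957, h=7.9273
  candidates: C₊=(4.8866,8.7483) cross=82.102; C₋=(0.8693,-6.5889) cross=-82.102
  mode + wants cross > 0 → take C=(4.8866,8.7483) (cross=82.102)
ex = (C−B)/|BC| = (0.7905,0.6124); ey = (-0.6124,0.7905)
P = B + -0.75·ex + -2.01·ey = (-2.3808,0.5759)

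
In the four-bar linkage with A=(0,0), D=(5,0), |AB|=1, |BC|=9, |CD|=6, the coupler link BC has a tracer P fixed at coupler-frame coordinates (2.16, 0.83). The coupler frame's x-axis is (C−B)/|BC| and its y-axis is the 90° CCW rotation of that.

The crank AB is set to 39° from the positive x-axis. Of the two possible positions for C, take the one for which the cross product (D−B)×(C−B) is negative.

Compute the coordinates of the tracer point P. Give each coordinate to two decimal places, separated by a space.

A=(0,0), D=(5.00,0)
B = A + 1.00·(cos39°, sin39°) = (0.7771, 0.6293)
|BD| = 4.2695
circle(B,9.00) ∩ circle(D,6.00): a=7.4047, h=5.1157
  candidates: C₊=(8.8550,4.5977) cross=21.841; C₋=(7.3469,-5.5220) cross=-21.841
  mode - wants cross < 0 → take C=(7.3469,-5.5220) (cross=-21.841)
ex = (C−B)/|BC| = (0.7300,-0.6835); ey = (0.6835,0.7300)
P = B + 2.16·ex + 0.83·ey = (2.9212,-0.2411)

2.92 -0.24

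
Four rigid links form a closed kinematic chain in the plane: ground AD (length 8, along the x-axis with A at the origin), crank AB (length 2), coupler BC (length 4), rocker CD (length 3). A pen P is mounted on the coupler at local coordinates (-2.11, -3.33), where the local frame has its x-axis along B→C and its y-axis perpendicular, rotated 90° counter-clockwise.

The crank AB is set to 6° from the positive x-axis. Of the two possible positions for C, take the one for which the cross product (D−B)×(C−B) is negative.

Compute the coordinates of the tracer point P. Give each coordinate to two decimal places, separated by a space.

A=(0,0), D=(8.00,0)
B = A + 2.00·(cos6°, sin6°) = (1.9890, 0.2091)
|BD| = 6.0146
circle(B,4.00) ∩ circle(D,3.00): a=3.5892, h=1.7657
  candidates: C₊=(5.6375,1.8489) cross=10.620; C₋=(5.5147,-1.6803) cross=-10.620
  mode - wants cross < 0 → take C=(5.5147,-1.6803) (cross=-10.620)
ex = (C−B)/|BC| = (0.8814,-0.4723); ey = (0.4723,0.8814)
P = B + -2.11·ex + -3.33·ey = (-1.4436,-1.7294)

-1.44 -1.73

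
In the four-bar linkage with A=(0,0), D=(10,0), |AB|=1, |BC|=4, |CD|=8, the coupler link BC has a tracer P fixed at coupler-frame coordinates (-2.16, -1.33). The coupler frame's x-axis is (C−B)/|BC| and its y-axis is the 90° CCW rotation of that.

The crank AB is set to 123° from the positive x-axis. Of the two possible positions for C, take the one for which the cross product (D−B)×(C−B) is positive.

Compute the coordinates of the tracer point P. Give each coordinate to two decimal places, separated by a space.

A=(0,0), D=(10.00,0)
B = A + 1.00·(cos123°, sin123°) = (-0.5446, 0.8387)
|BD| = 10.5779
circle(B,4.00) ∩ circle(D,8.00): a=3.0201, h=2.6228
  candidates: C₊=(2.6739,3.2138) cross=27.744; C₋=(2.2580,-2.0153) cross=-27.744
  mode + wants cross > 0 → take C=(2.6739,3.2138) (cross=27.744)
ex = (C−B)/|BC| = (0.8046,0.5938); ey = (-0.5938,0.8046)
P = B + -2.16·ex + -1.33·ey = (-1.4929,-1.5140)

-1.49 -1.51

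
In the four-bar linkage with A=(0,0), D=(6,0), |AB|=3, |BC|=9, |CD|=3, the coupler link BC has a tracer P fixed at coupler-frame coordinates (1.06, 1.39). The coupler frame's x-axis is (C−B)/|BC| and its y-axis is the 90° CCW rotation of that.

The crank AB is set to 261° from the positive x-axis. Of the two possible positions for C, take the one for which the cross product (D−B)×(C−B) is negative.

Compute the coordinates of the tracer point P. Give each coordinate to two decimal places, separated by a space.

0.39 -1.44

A=(0,0), D=(6.00,0)
B = A + 3.00·(cos261°, sin261°) = (-0.4693, -2.9631)
|BD| = 7.1156
circle(B,9.00) ∩ circle(D,3.00): a=8.6171, h=2.5972
  candidates: C₊=(6.2836,2.9866) cross=18.481; C₋=(8.4467,-1.7360) cross=-18.481
  mode - wants cross < 0 → take C=(8.4467,-1.7360) (cross=-18.481)
ex = (C−B)/|BC| = (0.9907,0.1363); ey = (-0.1363,0.9907)
P = B + 1.06·ex + 1.39·ey = (0.3913,-1.4415)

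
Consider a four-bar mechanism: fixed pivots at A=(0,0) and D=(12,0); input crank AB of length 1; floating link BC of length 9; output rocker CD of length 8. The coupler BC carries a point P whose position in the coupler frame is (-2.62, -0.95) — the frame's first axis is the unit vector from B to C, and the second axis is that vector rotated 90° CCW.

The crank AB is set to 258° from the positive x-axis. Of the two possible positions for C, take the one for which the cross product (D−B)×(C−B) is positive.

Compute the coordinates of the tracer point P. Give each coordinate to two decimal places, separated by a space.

A=(0,0), D=(12.00,0)
B = A + 1.00·(cos258°, sin258°) = (-0.2079, -0.9781)
|BD| = 12.2470
circle(B,9.00) ∩ circle(D,8.00): a=6.8176, h=5.8754
  candidates: C₊=(6.1186,5.4230) cross=71.957; C₋=(7.0571,-6.2903) cross=-71.957
  mode + wants cross > 0 → take C=(6.1186,5.4230) (cross=71.957)
ex = (C−B)/|BC| = (0.7029,0.7112); ey = (-0.7112,0.7029)
P = B + -2.62·ex + -0.95·ey = (-1.3740,-3.5094)

-1.37 -3.51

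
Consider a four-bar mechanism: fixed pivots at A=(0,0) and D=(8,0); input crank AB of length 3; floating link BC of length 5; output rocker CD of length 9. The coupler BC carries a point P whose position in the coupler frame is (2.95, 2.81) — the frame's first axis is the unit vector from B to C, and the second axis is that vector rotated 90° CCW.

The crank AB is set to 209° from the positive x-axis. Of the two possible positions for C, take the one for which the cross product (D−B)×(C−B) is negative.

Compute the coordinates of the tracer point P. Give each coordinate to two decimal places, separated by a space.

1.43 -1.83

A=(0,0), D=(8.00,0)
B = A + 3.00·(cos209°, sin209°) = (-2.6239, -1.4544)
|BD| = 10.7230
circle(B,5.00) ∩ circle(D,9.00): a=2.7503, h=4.1757
  candidates: C₊=(-0.4654,3.0557) cross=44.775; C₋=(0.6674,-5.2185) cross=-44.775
  mode - wants cross < 0 → take C=(0.6674,-5.2185) (cross=-44.775)
ex = (C−B)/|BC| = (0.6582,-0.7528); ey = (0.7528,0.6582)
P = B + 2.95·ex + 2.81·ey = (1.4333,-1.8255)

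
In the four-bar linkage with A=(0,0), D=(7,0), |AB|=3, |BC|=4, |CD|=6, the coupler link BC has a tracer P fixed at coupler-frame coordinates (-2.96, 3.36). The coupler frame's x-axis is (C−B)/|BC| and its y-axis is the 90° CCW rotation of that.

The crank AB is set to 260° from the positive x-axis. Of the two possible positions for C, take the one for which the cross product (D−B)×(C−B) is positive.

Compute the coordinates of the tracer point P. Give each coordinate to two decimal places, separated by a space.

A=(0,0), D=(7.00,0)
B = A + 3.00·(cos260°, sin260°) = (-0.5209, -2.9544)
|BD| = 8.0804
circle(B,4.00) ∩ circle(D,6.00): a=2.8027, h=2.8540
  candidates: C₊=(1.0442,0.7267) cross=23.061; C₋=(3.1311,-4.5861) cross=-23.061
  mode + wants cross > 0 → take C=(1.0442,0.7267) (cross=23.061)
ex = (C−B)/|BC| = (0.3913,0.9203); ey = (-0.9203,0.3913)
P = B + -2.96·ex + 3.36·ey = (-4.7712,-4.3637)

-4.77 -4.36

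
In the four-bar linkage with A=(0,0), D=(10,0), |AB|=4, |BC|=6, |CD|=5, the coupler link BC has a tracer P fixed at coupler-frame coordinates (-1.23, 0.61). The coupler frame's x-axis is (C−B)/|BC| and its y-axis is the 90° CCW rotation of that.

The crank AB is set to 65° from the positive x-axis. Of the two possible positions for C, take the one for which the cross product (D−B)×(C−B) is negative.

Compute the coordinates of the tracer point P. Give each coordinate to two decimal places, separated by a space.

1.48 4.98

A=(0,0), D=(10.00,0)
B = A + 4.00·(cos65°, sin65°) = (1.6905, 3.6252)
|BD| = 9.0659
circle(B,6.00) ∩ circle(D,5.00): a=5.1396, h=3.0959
  candidates: C₊=(7.6392,4.4076) cross=28.067; C₋=(5.1633,-1.2675) cross=-28.067
  mode - wants cross < 0 → take C=(5.1633,-1.2675) (cross=-28.067)
ex = (C−B)/|BC| = (0.5788,-0.8155); ey = (0.8155,0.5788)
P = B + -1.23·ex + 0.61·ey = (1.4760,4.9813)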